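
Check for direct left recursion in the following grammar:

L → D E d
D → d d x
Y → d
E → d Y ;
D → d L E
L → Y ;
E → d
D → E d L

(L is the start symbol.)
Direct left recursion occurs when N → N α for some non-terminal N (the right-hand side begins with the left-hand side itself).

L → D E d: starts with D
D → d d x: starts with d
Y → d: starts with d
E → d Y ;: starts with d
D → d L E: starts with d
L → Y ;: starts with Y
E → d: starts with d
D → E d L: starts with E

No direct left recursion found.

Answer: No direct left recursion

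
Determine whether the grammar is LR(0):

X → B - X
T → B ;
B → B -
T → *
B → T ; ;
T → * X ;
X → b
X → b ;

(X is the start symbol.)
No. Shift-reduce conflict between [T → * .] and [T → . *]

Augment with X' → X and build the canonical LR(0) collection (I0 = CLOSURE({[X' → . X]}), then GOTO on every symbol after a dot until no new states appear). It has 14 states:
  I0: { [B → . B -], [B → . T ; ;], [T → . * X ;], [T → . *], [T → . B ;], [X → . B - X], [X → . b ;], [X → . b], [X' → . X] }  — shift
  I1: { [B → . B -], [B → . T ; ;], [T → * . X ;], [T → * .], [T → . * X ;], [T → . *], [T → . B ;], [X → . B - X], [X → . b ;], [X → . b] }  — shift, reduce
  I2: { [B → B . -], [T → B . ;], [X → B . - X] }  — shift
  I3: { [B → T . ; ;] }  — shift
  I4: { [X' → X .] }  — accept
  I5: { [X → b . ;], [X → b .] }  — shift, reduce
  I6: { [X → b ; .] }  — reduce
  I7: { [B → T ; . ;] }  — shift
  I8: { [B → T ; ; .] }  — reduce
  I9: { [B → . B -], [B → . T ; ;], [B → B - .], [T → . * X ;], [T → . *], [T → . B ;], [X → . B - X], [X → . b ;], [X → . b], [X → B - . X] }  — shift, reduce
  I10: { [T → B ; .] }  — reduce
  I11: { [X → B - X .] }  — reduce
  I12: { [T → * X . ;] }  — shift
  I13: { [T → * X ; .] }  — reduce

Conflict in state I1:
  Shift-reduce conflict between [T → * .] and [T → . *]
So the grammar is NOT LR(0).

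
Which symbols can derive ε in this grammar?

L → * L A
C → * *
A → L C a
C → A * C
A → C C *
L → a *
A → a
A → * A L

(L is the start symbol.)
There are no ε-productions, so no non-terminal can derive ε.
No non-terminals are nullable.

Answer: None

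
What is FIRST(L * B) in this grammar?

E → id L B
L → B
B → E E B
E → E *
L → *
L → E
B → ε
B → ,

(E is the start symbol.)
FIRST sets of the non-terminals involved (from the grammar, by fixed-point iteration):
  FIRST(L) = { '*', ',', 'id', ε }

To compute FIRST(L * B), process the symbols left to right:
Symbol L is a non-terminal. Add FIRST(L) \ {ε} = { '*', ',', 'id' }
L is nullable (ε ∈ FIRST(L)), continue to the next symbol.
Symbol * is a terminal. Add '*' and stop.
FIRST(L * B) = { '*', ',', 'id' }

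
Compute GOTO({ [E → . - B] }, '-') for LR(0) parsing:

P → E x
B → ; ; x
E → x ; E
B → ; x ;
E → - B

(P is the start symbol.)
GOTO(I, '-') = CLOSURE({ [A → αX.β] : [A → α.Xβ] ∈ I, X = '-' })

Items with dot before '-', with the dot advanced:
  [E → . - B] → [E → - . B]
Closure of the advanced items:
  [E → - . B] has the dot before B: add [B → . ; ; x], [B → . ; x ;]

GOTO = { [B → . ; ; x], [B → . ; x ;], [E → - . B] }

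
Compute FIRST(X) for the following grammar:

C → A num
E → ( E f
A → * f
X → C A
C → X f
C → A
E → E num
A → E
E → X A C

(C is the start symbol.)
FIRST sets of the other non-terminals involved (by the same procedure, iterated to a fixed point):
  FIRST(C) = { '(', '*' }

From X → C A:
  - C is a non-terminal: add FIRST(C) \ {ε} = { '(', '*' }
    C is not nullable, so stop

Collecting: FIRST(X) = { '(', '*' }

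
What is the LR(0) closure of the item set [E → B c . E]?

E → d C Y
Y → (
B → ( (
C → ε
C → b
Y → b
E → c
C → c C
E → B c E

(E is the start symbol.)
Start with: [E → B c . E]
  [E → B c . E] has the dot before E: add [E → . d C Y], [E → . c], [E → . B c E]
  [E → . B c E] has the dot before B: add [B → . ( (]
No further items can be added.

CLOSURE = { [B → . ( (], [E → . B c E], [E → . c], [E → . d C Y], [E → B c . E] }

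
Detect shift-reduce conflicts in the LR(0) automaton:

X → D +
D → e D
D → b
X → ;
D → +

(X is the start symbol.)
Augment with X' → X and build the canonical LR(0) collection (I0 = CLOSURE({[X' → . X]}), then GOTO on every symbol after a dot until no new states appear). It has 9 states:
  I0: { [D → . +], [D → . b], [D → . e D], [X → . ;], [X → . D +], [X' → . X] }  — shift
  I1: { [D → + .] }  — reduce
  I2: { [X → ; .] }  — reduce
  I3: { [X → D . +] }  — shift
  I4: { [X' → X .] }  — accept
  I5: { [D → b .] }  — reduce
  I6: { [D → . +], [D → . b], [D → . e D], [D → e . D] }  — shift
  I7: { [D → e D .] }  — reduce
  I8: { [X → D + .] }  — reduce

No state contains both a complete item and a shift item.

Answer: No shift-reduce conflicts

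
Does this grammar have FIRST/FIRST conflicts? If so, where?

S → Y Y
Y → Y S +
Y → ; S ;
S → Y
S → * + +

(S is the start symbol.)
Yes. S → Y Y / S → Y on { ';' }; Y → Y S '+' / Y → ';' S ';' on { ';' }

A FIRST/FIRST conflict occurs when two productions N → α and N → β for the same non-terminal have FIRST(α) ∩ FIRST(β) ≠ ∅ (with ε ∈ FIRST of a nullable right-hand side, so two nullable alternatives also conflict).

FIRST sets of the non-terminals at (or reachable through a nullable prefix from) the front of some alternative:
  FIRST(Y) = { ';' }

Productions for S:
  S → Y Y: FIRST = { ';' }
  S → Y: FIRST = { ';' }
  S → * + +: FIRST = { '*' }
Productions for Y:
  Y → Y S +: FIRST = { ';' }
  Y → ; S ;: FIRST = { ';' }

Conflict for S: S → Y Y and S → Y
  Overlap: { ';' }
Conflict for Y: Y → Y S + and Y → ; S ;
  Overlap: { ';' }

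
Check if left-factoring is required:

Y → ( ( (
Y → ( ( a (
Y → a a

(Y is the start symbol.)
Left-factoring is needed when two productions for the same non-terminal
share a common prefix on the right-hand side.

Productions for Y:
  Y → ( ( (
  Y → ( ( a (
  Y → a a

Found common prefix '( (' in productions for Y

Answer: Yes, Y has productions with common prefix '( ('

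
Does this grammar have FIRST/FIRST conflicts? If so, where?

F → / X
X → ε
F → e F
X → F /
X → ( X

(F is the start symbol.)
A FIRST/FIRST conflict occurs when two productions N → α and N → β for the same non-terminal have FIRST(α) ∩ FIRST(β) ≠ ∅ (with ε ∈ FIRST of a nullable right-hand side, so two nullable alternatives also conflict).

FIRST sets of the non-terminals at (or reachable through a nullable prefix from) the front of some alternative:
  FIRST(F) = { '/', 'e' }

Productions for F:
  F → / X: FIRST = { '/' }
  F → e F: FIRST = { 'e' }
Productions for X:
  X → ε: FIRST = { ε }
  X → F /: FIRST = { '/', 'e' }
  X → ( X: FIRST = { '(' }

All alternatives of each non-terminal have pairwise disjoint FIRST sets.

Answer: No FIRST/FIRST conflicts.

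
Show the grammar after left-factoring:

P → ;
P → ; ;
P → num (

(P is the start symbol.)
P → ; P'
P' → ε
P' → ;
P → num (

Left-factoring transforms A → αβ₁ | αβ₂ into A → αA' and A' → β₁ | β₂
(α is the longest common prefix among the alternatives). Repeat until
no nonterminal has two alternatives with a common prefix.

Round 1: P has alternatives sharing prefix ';'. Introduce P': P → ; P'
  Add: P' → ε
  Add: P' → ;

No remaining common prefixes — done.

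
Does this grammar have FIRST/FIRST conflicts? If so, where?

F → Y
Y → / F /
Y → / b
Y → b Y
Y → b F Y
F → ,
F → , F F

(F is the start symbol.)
A FIRST/FIRST conflict occurs when two productions N → α and N → β for the same non-terminal have FIRST(α) ∩ FIRST(β) ≠ ∅ (with ε ∈ FIRST of a nullable right-hand side, so two nullable alternatives also conflict).

FIRST sets of the non-terminals at (or reachable through a nullable prefix from) the front of some alternative:
  FIRST(Y) = { '/', 'b' }

Productions for F:
  F → Y: FIRST = { '/', 'b' }
  F → ,: FIRST = { ',' }
  F → , F F: FIRST = { ',' }
Productions for Y:
  Y → / F /: FIRST = { '/' }
  Y → / b: FIRST = { '/' }
  Y → b Y: FIRST = { 'b' }
  Y → b F Y: FIRST = { 'b' }

Conflict for F: F → , and F → , F F
  Overlap: { ',' }
Conflict for Y: Y → / F / and Y → / b
  Overlap: { '/' }
Conflict for Y: Y → b Y and Y → b F Y
  Overlap: { 'b' }

Answer: Yes. F → ',' / F → ',' F F on { ',' }; Y → '/' F '/' / Y → '/' b on { '/' }; Y → b Y / Y → b F Y on { 'b' }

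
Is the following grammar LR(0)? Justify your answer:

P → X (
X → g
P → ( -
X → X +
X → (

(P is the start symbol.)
A grammar is LR(0) if no state in the canonical LR(0) collection has:
  - both a shift item (dot before a terminal) and a complete item (shift-reduce conflict), or
  - two or more complete items (reduce-reduce conflict; the accept item [P' → P .] counts as a complete item here).

Augment with P' → P and build the canonical LR(0) collection (I0 = CLOSURE({[P' → . P]}), then GOTO on every symbol after a dot until no new states appear). It has 8 states:
  I0: { [P → . ( -], [P → . X (], [P' → . P], [X → . (], [X → . X +], [X → . g] }  — shift
  I1: { [P → ( . -], [X → ( .] }  — shift, reduce
  I2: { [P' → P .] }  — accept
  I3: { [P → X . (], [X → X . +] }  — shift
  I4: { [X → g .] }  — reduce
  I5: { [P → X ( .] }  — reduce
  I6: { [X → X + .] }  — reduce
  I7: { [P → ( - .] }  — reduce

Conflict in state I1:
  Shift-reduce conflict between [X → ( .] and [P → ( . -]
So the grammar is NOT LR(0).

Answer: No. Shift-reduce conflict between [X → ( .] and [P → ( . -]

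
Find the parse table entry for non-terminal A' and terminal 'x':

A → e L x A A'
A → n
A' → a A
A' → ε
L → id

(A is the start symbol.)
To find M[A', 'x'], we find productions for A' where 'x' is in the predict set (PREDICT(N → α) = (FIRST(α) \ {ε}) ∪ (FOLLOW(N) if α ⇒* ε)).

Relevant sets:
  FOLLOW(A') = { $, 'a' }

A' → a A: PREDICT = { 'a' }
A' → ε: PREDICT = { $, 'a' }

M[A', 'x'] is empty (no production applies)

Answer: Empty (error entry)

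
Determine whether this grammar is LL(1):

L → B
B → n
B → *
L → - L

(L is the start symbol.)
Relevant sets:
  FIRST(B) = { '*', 'n' }

For L:
  PREDICT(L → B) = { '*', 'n' }
  PREDICT(L → '-' L) = { '-' }
For B:
  PREDICT(B → n) = { 'n' }
  PREDICT(B → '*') = { '*' }

All predict sets are disjoint. The grammar IS LL(1).

Answer: Yes, the grammar is LL(1).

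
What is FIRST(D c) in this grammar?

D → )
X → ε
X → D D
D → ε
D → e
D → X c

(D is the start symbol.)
FIRST sets of the non-terminals involved (from the grammar, by fixed-point iteration):
  FIRST(D) = { ')', 'c', 'e', ε }

To compute FIRST(D c), process the symbols left to right:
Symbol D is a non-terminal. Add FIRST(D) \ {ε} = { ')', 'c', 'e' }
D is nullable (ε ∈ FIRST(D)), continue to the next symbol.
Symbol c is a terminal. Add 'c' and stop.
FIRST(D c) = { ')', 'c', 'e' }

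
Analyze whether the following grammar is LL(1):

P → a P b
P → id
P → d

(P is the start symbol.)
Yes, the grammar is LL(1).

For P:
  PREDICT(P → a P b) = { 'a' }
  PREDICT(P → id) = { 'id' }
  PREDICT(P → d) = { 'd' }

All predict sets are disjoint. The grammar IS LL(1).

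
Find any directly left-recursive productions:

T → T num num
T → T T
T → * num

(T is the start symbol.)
Yes, T is left-recursive

Direct left recursion occurs when N → N α for some non-terminal N (the right-hand side begins with the left-hand side itself).

T → T num num: LEFT RECURSIVE (starts with T)
T → T T: LEFT RECURSIVE (starts with T)
T → * num: starts with '*'

The grammar has direct left recursion on: T.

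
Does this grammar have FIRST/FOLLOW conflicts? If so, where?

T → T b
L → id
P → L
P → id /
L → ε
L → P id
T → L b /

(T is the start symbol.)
Yes. L → id with FOLLOW(L) on { 'id' }; L → P id with FOLLOW(L) on { 'id' }; P → id '/' with FOLLOW(P) on { 'id' }

A FIRST/FOLLOW conflict occurs when a non-terminal N has a nullable alternative N → β (β ⇒* ε) and another alternative N → α with FIRST(α) ∩ FOLLOW(N) ≠ ∅: on such a lookahead the parser cannot decide between expanding α and letting N vanish via β.

Nullable non-terminals: L, P.
FIRST sets used below: FIRST(P) = { 'id', ε }, FIRST(L) = { 'id', ε }

L: nullable alternative(s) L → ε; FOLLOW(L) = { 'b', 'id' }
  L → id: FIRST \ {ε} = { 'id' } — overlaps FOLLOW(L) on { 'id' }: CONFLICT
  L → ε: FIRST \ {ε} = { } — this is the only nullable alternative, skip
  L → P id: FIRST \ {ε} = { 'id' } — overlaps FOLLOW(L) on { 'id' }: CONFLICT

P: nullable alternative(s) P → L; FOLLOW(P) = { 'id' }
  P → L: FIRST \ {ε} = { 'id' } — this is the only nullable alternative, skip
  P → id /: FIRST \ {ε} = { 'id' } — overlaps FOLLOW(P) on { 'id' }: CONFLICT

T has no nullable alternative, so no FIRST/FOLLOW check is needed there.

So the grammar has 3 FIRST/FOLLOW conflicts (marked CONFLICT above).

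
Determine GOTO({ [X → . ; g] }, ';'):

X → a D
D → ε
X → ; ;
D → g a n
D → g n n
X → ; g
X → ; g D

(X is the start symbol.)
GOTO(I, ';') = CLOSURE({ [A → αX.β] : [A → α.Xβ] ∈ I, X = ';' })

Items with dot before ';', with the dot advanced:
  [X → . ; g] → [X → ; . g]
Closure adds nothing (no advanced item has the dot before a non-terminal).

GOTO = { [X → ; . g] }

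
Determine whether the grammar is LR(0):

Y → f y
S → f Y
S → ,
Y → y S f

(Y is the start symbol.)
Yes, the grammar is LR(0)

A grammar is LR(0) if no state in the canonical LR(0) collection has:
  - both a shift item (dot before a terminal) and a complete item (shift-reduce conflict), or
  - two or more complete items (reduce-reduce conflict; the accept item [Y' → Y .] counts as a complete item here).

Augment with Y' → Y and build the canonical LR(0) collection (I0 = CLOSURE({[Y' → . Y]}), then GOTO on every symbol after a dot until no new states appear). It has 10 states:
  I0: { [Y → . f y], [Y → . y S f], [Y' → . Y] }  — shift
  I1: { [Y' → Y .] }  — accept
  I2: { [Y → f . y] }  — shift
  I3: { [S → . ,], [S → . f Y], [Y → y . S f] }  — shift
  I4: { [S → , .] }  — reduce
  I5: { [Y → y S . f] }  — shift
  I6: { [S → f . Y], [Y → . f y], [Y → . y S f] }  — shift
  I7: { [S → f Y .] }  — reduce
  I8: { [Y → y S f .] }  — reduce
  I9: { [Y → f y .] }  — reduce

Every state is either a pure shift/goto state or contains exactly one complete item and nothing to shift — no conflicts. The grammar is LR(0).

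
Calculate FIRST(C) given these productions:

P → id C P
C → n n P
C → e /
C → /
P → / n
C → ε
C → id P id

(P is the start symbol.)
{ '/', 'e', 'id', 'n', ε }

To compute FIRST(C), examine every production with C on the left-hand side, reading each right-hand side left to right until a non-nullable symbol is reached.

From C → n n P:
  - n is a terminal: add 'n' and stop
From C → e /:
  - e is a terminal: add 'e' and stop
From C → /:
  - '/' is a terminal: add '/' and stop
From C → ε:
  - ε-production, so ε ∈ FIRST(C)
From C → id P id:
  - id is a terminal: add 'id' and stop

Collecting: FIRST(C) = { '/', 'e', 'id', 'n', ε }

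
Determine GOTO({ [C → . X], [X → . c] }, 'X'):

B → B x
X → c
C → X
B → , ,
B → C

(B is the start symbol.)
GOTO(I, 'X') = CLOSURE({ [A → αX.β] : [A → α.Xβ] ∈ I, X = 'X' })

Items with dot before 'X', with the dot advanced:
  [C → . X] → [C → X .]
Closure adds nothing (no advanced item has the dot before a non-terminal).

GOTO = { [C → X .] }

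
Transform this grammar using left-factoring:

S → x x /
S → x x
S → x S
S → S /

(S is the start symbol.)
S → x S'
S' → x S''
S'' → /
S'' → ε
S' → S
S → S /

Left-factoring transforms A → αβ₁ | αβ₂ into A → αA' and A' → β₁ | β₂
(α is the longest common prefix among the alternatives). Repeat until
no nonterminal has two alternatives with a common prefix.

Round 1: S has alternatives sharing prefix 'x'. Introduce S': S → x S'
  Add: S' → x /
  Add: S' → x
  Add: S' → S

Round 2: S' has alternatives sharing prefix 'x'. Introduce S'': S' → x S''
  Add: S'' → /
  Add: S'' → ε

No remaining common prefixes — done.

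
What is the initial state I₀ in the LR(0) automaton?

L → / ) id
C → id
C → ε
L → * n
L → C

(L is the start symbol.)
First, augment the grammar with L' → L
I₀ = CLOSURE({ [L' → . L] }):
  [L' → . L] has the dot before L: add [L → . / ) id], [L → . * n], [L → . C]
  [L → . C] has the dot before C: add [C → . id], [C → .]
No further items can be added.

I₀ = { [C → . id], [C → .], [L → . * n], [L → . / ) id], [L → . C], [L' → . L] }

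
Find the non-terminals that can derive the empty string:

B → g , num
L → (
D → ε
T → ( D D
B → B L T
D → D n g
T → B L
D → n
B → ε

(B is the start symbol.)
{ 'B', 'D' }

A non-terminal is nullable if it can derive ε (the empty string): either it has an ε-production, or it has a production whose right-hand side consists entirely of nullable non-terminals.

ε-productions: D → ε, B → ε
So D, B are immediately nullable.
No further non-terminal can be added: every production for the remaining non-terminals contains a terminal or a non-nullable non-terminal.
Nullable = { 'B', 'D' }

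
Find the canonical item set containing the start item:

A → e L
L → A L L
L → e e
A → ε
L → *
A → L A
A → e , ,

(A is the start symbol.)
{ [A → . L A], [A → . e , ,], [A → . e L], [A → .], [A' → . A], [L → . *], [L → . A L L], [L → . e e] }

First, augment the grammar with A' → A
I₀ = CLOSURE({ [A' → . A] }):
  [A' → . A] has the dot before A: add [A → . e L], [A → .], [A → . L A], [A → . e , ,]
  [A → . L A] has the dot before L: add [L → . A L L], [L → . e e], [L → . *]
No further items can be added.

I₀ = { [A → . L A], [A → . e , ,], [A → . e L], [A → .], [A' → . A], [L → . *], [L → . A L L], [L → . e e] }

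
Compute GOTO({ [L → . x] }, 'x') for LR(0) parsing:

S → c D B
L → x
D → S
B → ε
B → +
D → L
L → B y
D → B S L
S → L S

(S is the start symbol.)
{ [L → x .] }

GOTO(I, 'x') = CLOSURE({ [A → αX.β] : [A → α.Xβ] ∈ I, X = 'x' })

Items with dot before 'x', with the dot advanced:
  [L → . x] → [L → x .]
Closure adds nothing (no advanced item has the dot before a non-terminal).

GOTO = { [L → x .] }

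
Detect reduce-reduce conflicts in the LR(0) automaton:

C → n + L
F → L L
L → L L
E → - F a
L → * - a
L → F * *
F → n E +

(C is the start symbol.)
Augment with C' → C and build the canonical LR(0) collection (I0 = CLOSURE({[C' → . C]}), then GOTO on every symbol after a dot until no new states appear). It has 19 states:
  I0: { [C → . n + L], [C' → . C] }  — shift
  I1: { [C' → C .] }  — accept
  I2: { [C → n . + L] }  — shift
  I3: { [C → n + . L], [F → . L L], [F → . n E +], [L → . * - a], [L → . F * *], [L → . L L] }  — shift
  I4: { [L → * . - a] }  — shift
  I5: { [L → F . * *] }  — shift
  I6: { [C → n + L .], [F → . L L], [F → . n E +], [F → L . L], [L → . * - a], [L → . F * *], [L → . L L], [L → L . L] }  — shift, reduce
  I7: { [E → . - F a], [F → n . E +] }  — shift
  I8: { [E → - . F a], [F → . L L], [F → . n E +], [L → . * - a], [L → . F * *], [L → . L L] }  — shift
  I9: { [F → n E . +] }  — shift
  I10: { [F → n E + .] }  — reduce
  I11: { [E → - F . a], [L → F . * *] }  — shift
  I12: { [F → . L L], [F → . n E +], [F → L . L], [L → . * - a], [L → . F * *], [L → . L L], [L → L . L] }  — shift
  I13: { [F → . L L], [F → . n E +], [F → L . L], [F → L L .], [L → . * - a], [L → . F * *], [L → . L L], [L → L . L], [L → L L .] }  — shift, 2 reduces
  I14: { [L → F * . *] }  — shift
  I15: { [E → - F a .] }  — reduce
  I16: { [L → F * * .] }  — reduce
  I17: { [L → * - . a] }  — shift
  I18: { [L → * - a .] }  — reduce

I13 contains complete items [F → L L .], [L → L L .] — reduce-reduce conflict.

Answer: Yes — I13: [F → L L .] vs [L → L L .]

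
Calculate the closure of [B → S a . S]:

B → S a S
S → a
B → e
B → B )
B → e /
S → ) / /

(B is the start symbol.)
To compute CLOSURE, for each item [A → α.Bβ] where B is a non-terminal, add [B → .γ] for all productions B → γ; repeat for the newly added items until nothing changes.

Start with: [B → S a . S]
  [B → S a . S] has the dot before S: add [S → . a], [S → . ) / /]
No further items can be added.

CLOSURE = { [B → S a . S], [S → . ) / /], [S → . a] }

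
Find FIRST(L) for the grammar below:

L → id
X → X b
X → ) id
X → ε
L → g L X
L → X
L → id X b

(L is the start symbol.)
{ ')', 'b', 'g', 'id', ε }

FIRST sets of the other non-terminals involved (by the same procedure, iterated to a fixed point):
  FIRST(X) = { ')', 'b', ε }

From L → id:
  - id is a terminal: add 'id' and stop
From L → g L X:
  - g is a terminal: add 'g' and stop
From L → X:
  - X is a non-terminal: add FIRST(X) \ {ε} = { ')', 'b' }
    X is nullable and nothing follows, so the whole right-hand side can vanish: ε ∈ FIRST(L)
From L → id X b:
  - id is a terminal: add 'id' and stop

Collecting: FIRST(L) = { ')', 'b', 'g', 'id', ε }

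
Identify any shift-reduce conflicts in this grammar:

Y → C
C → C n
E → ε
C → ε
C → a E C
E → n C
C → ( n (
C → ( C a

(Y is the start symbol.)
Yes — I0: [C → .] vs [C → . ( C a]; I1: [C → .] vs [C → . ( C a]; I2: [Y → C .] vs [C → C . n]; I4: [E → .] vs [E → . n C]; I5: [C → .] vs [C → . ( C a]; I6: [C → .] vs [C → . ( C a]; I7: [E → n C .] vs [C → C . n]; I9: [C → a E C .] vs [C → C . n]

A shift-reduce conflict occurs when an LR(0) state has both:
  - a complete (reduce) item [A → α .] (dot at the end), and
  - a shift item [B → β . c γ] (dot before a terminal).

Augment with Y' → Y and build the canonical LR(0) collection (I0 = CLOSURE({[Y' → . Y]}), then GOTO on every symbol after a dot until no new states appear). It has 14 states:
  I0: { [C → . ( C a], [C → . ( n (], [C → . C n], [C → . a E C], [C → .], [Y → . C], [Y' → . Y] }  — shift, reduce
  I1: { [C → ( . C a], [C → ( . n (], [C → . ( C a], [C → . ( n (], [C → . C n], [C → . a E C], [C → .] }  — shift, reduce
  I2: { [C → C . n], [Y → C .] }  — shift, reduce
  I3: { [Y' → Y .] }  — accept
  I4: { [C → a . E C], [E → . n C], [E → .] }  — shift, reduce
  I5: { [C → . ( C a], [C → . ( n (], [C → . C n], [C → . a E C], [C → .], [C → a E . C] }  — shift, reduce
  I6: { [C → . ( C a], [C → . ( n (], [C → . C n], [C → . a E C], [C → .], [E → n . C] }  — shift, reduce
  I7: { [C → C . n], [E → n C .] }  — shift, reduce
  I8: { [C → C n .] }  — reduce
  I9: { [C → C . n], [C → a E C .] }  — shift, reduce
  I10: { [C → ( C . a], [C → C . n] }  — shift
  I11: { [C → ( n . (] }  — shift
  I12: { [C → ( n ( .] }  — reduce
  I13: { [C → ( C a .] }  — reduce

I0 contains reduce item [C → .] and shift items [C → . ( C a], [C → . ( n (], [C → . a E C] — shift-reduce conflict.
I1 contains reduce item [C → .] and shift items [C → . ( C a], [C → . ( n (], [C → ( . n (], [C → . a E C] — shift-reduce conflict.
I2 contains reduce item [Y → C .] and shift item [C → C . n] — shift-reduce conflict.
I4 contains reduce item [E → .] and shift item [E → . n C] — shift-reduce conflict.
I5 contains reduce item [C → .] and shift items [C → . ( C a], [C → . ( n (], [C → . a E C] — shift-reduce conflict.
I6 contains reduce item [C → .] and shift items [C → . ( C a], [C → . ( n (], [C → . a E C] — shift-reduce conflict.
I7 contains reduce item [E → n C .] and shift item [C → C . n] — shift-reduce conflict.
I9 contains reduce item [C → a E C .] and shift item [C → C . n] — shift-reduce conflict.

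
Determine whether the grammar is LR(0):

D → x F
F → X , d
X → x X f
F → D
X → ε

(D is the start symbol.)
No. Shift-reduce conflict between [X → .] and [D → . x F]

A grammar is LR(0) if no state in the canonical LR(0) collection has:
  - both a shift item (dot before a terminal) and a complete item (shift-reduce conflict), or
  - two or more complete items (reduce-reduce conflict; the accept item [D' → D .] counts as a complete item here).

Augment with D' → D and build the canonical LR(0) collection (I0 = CLOSURE({[D' → . D]}), then GOTO on every symbol after a dot until no new states appear). It has 11 states:
  I0: { [D → . x F], [D' → . D] }  — shift
  I1: { [D' → D .] }  — accept
  I2: { [D → . x F], [D → x . F], [F → . D], [F → . X , d], [X → . x X f], [X → .] }  — shift, reduce
  I3: { [F → D .] }  — reduce
  I4: { [D → x F .] }  — reduce
  I5: { [F → X . , d] }  — shift
  I6: { [D → . x F], [D → x . F], [F → . D], [F → . X , d], [X → . x X f], [X → .], [X → x . X f] }  — shift, reduce
  I7: { [F → X . , d], [X → x X . f] }  — shift
  I8: { [F → X , . d] }  — shift
  I9: { [X → x X f .] }  — reduce
  I10: { [F → X , d .] }  — reduce

Conflict in state I2:
  Shift-reduce conflict between [X → .] and [D → . x F]
So the grammar is NOT LR(0).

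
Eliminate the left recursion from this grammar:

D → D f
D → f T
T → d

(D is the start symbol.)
D is directly left-recursive. The standard transformation for
  A → A α₁ | ... | A α_m | β₁ | ... | β_n
is
  A  → β₁ A' | ... | β_n A'
  A' → α₁ A' | ... | α_m A' | ε

D → f T becomes D → f T D'
D → D f becomes D' → f D'
Add D' → ε

Productions for other non-terminals are unchanged:
  T → d

Resulting grammar:
D → f T D'
D' → f D'
D' → ε
T → d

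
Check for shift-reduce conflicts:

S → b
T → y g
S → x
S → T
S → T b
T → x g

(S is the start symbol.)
Yes — I2: [S → T .] vs [S → T . b]; I4: [S → x .] vs [T → x . g]

Augment with S' → S and build the canonical LR(0) collection (I0 = CLOSURE({[S' → . S]}), then GOTO on every symbol after a dot until no new states appear). It has 9 states:
  I0: { [S → . T b], [S → . T], [S → . b], [S → . x], [S' → . S], [T → . x g], [T → . y g] }  — shift
  I1: { [S' → S .] }  — accept
  I2: { [S → T . b], [S → T .] }  — shift, reduce
  I3: { [S → b .] }  — reduce
  I4: { [S → x .], [T → x . g] }  — shift, reduce
  I5: { [T → y . g] }  — shift
  I6: { [T → y g .] }  — reduce
  I7: { [T → x g .] }  — reduce
  I8: { [S → T b .] }  — reduce

I2 contains reduce item [S → T .] and shift item [S → T . b] — shift-reduce conflict.
I4 contains reduce item [S → x .] and shift item [T → x . g] — shift-reduce conflict.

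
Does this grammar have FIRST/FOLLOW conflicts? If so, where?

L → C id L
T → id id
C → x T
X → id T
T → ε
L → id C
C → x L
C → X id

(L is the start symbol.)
Yes. T → id id with FOLLOW(T) on { 'id' }

A FIRST/FOLLOW conflict occurs when a non-terminal N has a nullable alternative N → β (β ⇒* ε) and another alternative N → α with FIRST(α) ∩ FOLLOW(N) ≠ ∅: on such a lookahead the parser cannot decide between expanding α and letting N vanish via β.

Nullable non-terminals: T.

T: nullable alternative(s) T → ε; FOLLOW(T) = { $, 'id' }
  T → id id: FIRST \ {ε} = { 'id' } — overlaps FOLLOW(T) on { 'id' }: CONFLICT
  T → ε: FIRST \ {ε} = { } — this is the only nullable alternative, skip

C, L, X have no nullable alternative, so no FIRST/FOLLOW check is needed there.

So the grammar has 1 FIRST/FOLLOW conflict (marked CONFLICT above).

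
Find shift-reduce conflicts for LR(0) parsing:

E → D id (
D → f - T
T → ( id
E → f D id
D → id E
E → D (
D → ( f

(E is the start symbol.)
A shift-reduce conflict occurs when an LR(0) state has both:
  - a complete (reduce) item [A → α .] (dot at the end), and
  - a shift item [B → β . c γ] (dot before a terminal).

Augment with E' → E and build the canonical LR(0) collection (I0 = CLOSURE({[E' → . E]}), then GOTO on every symbol after a dot until no new states appear). It has 18 states:
  I0: { [D → . ( f], [D → . f - T], [D → . id E], [E → . D (], [E → . D id (], [E → . f D id], [E' → . E] }  — shift
  I1: { [D → ( . f] }  — shift
  I2: { [E → D . (], [E → D . id (] }  — shift
  I3: { [E' → E .] }  — accept
  I4: { [D → . ( f], [D → . f - T], [D → . id E], [D → f . - T], [E → f . D id] }  — shift
  I5: { [D → . ( f], [D → . f - T], [D → . id E], [D → id . E], [E → . D (], [E → . D id (], [E → . f D id] }  — shift
  I6: { [D → id E .] }  — reduce
  I7: { [D → f - . T], [T → . ( id] }  — shift
  I8: { [E → f D . id] }  — shift
  I9: { [D → f . - T] }  — shift
  I10: { [E → f D id .] }  — reduce
  I11: { [T → ( . id] }  — shift
  I12: { [D → f - T .] }  — reduce
  I13: { [T → ( id .] }  — reduce
  I14: { [E → D ( .] }  — reduce
  I15: { [E → D id . (] }  — shift
  I16: { [E → D id ( .] }  — reduce
  I17: { [D → ( f .] }  — reduce

No state contains both a complete item and a shift item.

Answer: No shift-reduce conflicts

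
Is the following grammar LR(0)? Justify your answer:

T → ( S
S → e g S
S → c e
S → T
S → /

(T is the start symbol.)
Yes, the grammar is LR(0)

A grammar is LR(0) if no state in the canonical LR(0) collection has:
  - both a shift item (dot before a terminal) and a complete item (shift-reduce conflict), or
  - two or more complete items (reduce-reduce conflict; the accept item [T' → T .] counts as a complete item here).

Augment with T' → T and build the canonical LR(0) collection (I0 = CLOSURE({[T' → . T]}), then GOTO on every symbol after a dot until no new states appear). It has 11 states:
  I0: { [T → . ( S], [T' → . T] }  — shift
  I1: { [S → . /], [S → . T], [S → . c e], [S → . e g S], [T → ( . S], [T → . ( S] }  — shift
  I2: { [T' → T .] }  — accept
  I3: { [S → / .] }  — reduce
  I4: { [T → ( S .] }  — reduce
  I5: { [S → T .] }  — reduce
  I6: { [S → c . e] }  — shift
  I7: { [S → e . g S] }  — shift
  I8: { [S → . /], [S → . T], [S → . c e], [S → . e g S], [S → e g . S], [T → . ( S] }  — shift
  I9: { [S → e g S .] }  — reduce
  I10: { [S → c e .] }  — reduce

Every state is either a pure shift/goto state or contains exactly one complete item and nothing to shift — no conflicts. The grammar is LR(0).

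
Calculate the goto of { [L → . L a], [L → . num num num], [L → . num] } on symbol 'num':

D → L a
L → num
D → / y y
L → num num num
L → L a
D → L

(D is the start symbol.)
GOTO(I, 'num') = CLOSURE({ [A → αX.β] : [A → α.Xβ] ∈ I, X = 'num' })

Items with dot before 'num', with the dot advanced:
  [L → . num] → [L → num .]
  [L → . num num num] → [L → num . num num]
Closure adds nothing (no advanced item has the dot before a non-terminal).

GOTO = { [L → num . num num], [L → num .] }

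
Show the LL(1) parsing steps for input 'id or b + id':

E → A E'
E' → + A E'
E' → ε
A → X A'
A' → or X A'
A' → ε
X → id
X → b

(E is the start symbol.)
Stack is shown with the top on the left.

Stack         Input           Action
------------------------------------
E $           id or b + id $  output E → A E'
A E' $        id or b + id $  output A → X A'
X A' E' $     id or b + id $  output X → id
id A' E' $    id or b + id $  match 'id'
A' E' $       or b + id $     output A' → or X A'
or X A' E' $  or b + id $     match 'or'
X A' E' $     b + id $        output X → b
b A' E' $     b + id $        match 'b'
A' E' $       + id $          output A' → ε
E' $          + id $          output E' → + A E'
+ A E' $      + id $          match '+'
A E' $        id $            output A → X A'
X A' E' $     id $            output X → id
id A' E' $    id $            match 'id'
A' E' $       $               output A' → ε
E' $          $               output E' → ε
$             $               accept

The string is accepted.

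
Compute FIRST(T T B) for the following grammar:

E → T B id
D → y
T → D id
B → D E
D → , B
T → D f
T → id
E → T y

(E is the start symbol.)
FIRST sets of the non-terminals involved (from the grammar, by fixed-point iteration):
  FIRST(T) = { ',', 'id', 'y' }

To compute FIRST(T T B), process the symbols left to right:
Symbol T is a non-terminal. Add FIRST(T) \ {ε} = { ',', 'id', 'y' }
T is not nullable (ε ∉ FIRST(T)), so stop here.
FIRST(T T B) = { ',', 'id', 'y' }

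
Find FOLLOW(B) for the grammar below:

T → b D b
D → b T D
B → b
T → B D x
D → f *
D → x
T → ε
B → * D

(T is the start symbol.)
{ 'b', 'f', 'x' }

In T → B D x: B is followed by D x, add FIRST(D x) \ {ε} = { 'b', 'f', 'x' }

Taking the union: FOLLOW(B) = { 'b', 'f', 'x' }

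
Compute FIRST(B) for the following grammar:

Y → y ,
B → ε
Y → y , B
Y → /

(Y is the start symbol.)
To compute FIRST(B), examine every production with B on the left-hand side, reading each right-hand side left to right until a non-nullable symbol is reached.

From B → ε:
  - ε-production, so ε ∈ FIRST(B)

Collecting: FIRST(B) = { ε }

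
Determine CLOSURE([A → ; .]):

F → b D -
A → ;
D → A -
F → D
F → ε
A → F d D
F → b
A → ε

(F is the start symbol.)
{ [A → ; .] }

To compute CLOSURE, for each item [A → α.Bβ] where B is a non-terminal, add [B → .γ] for all productions B → γ; repeat for the newly added items until nothing changes.

Start with: [A → ; .]
The dot is at the end, so nothing is added.

CLOSURE = { [A → ; .] }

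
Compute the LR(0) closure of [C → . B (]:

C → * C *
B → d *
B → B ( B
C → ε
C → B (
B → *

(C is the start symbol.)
{ [B → . *], [B → . B ( B], [B → . d *], [C → . B (] }

To compute CLOSURE, for each item [A → α.Bβ] where B is a non-terminal, add [B → .γ] for all productions B → γ; repeat for the newly added items until nothing changes.

Start with: [C → . B (]
  [C → . B (] has the dot before B: add [B → . d *], [B → . B ( B], [B → . *]
No further items can be added.

CLOSURE = { [B → . *], [B → . B ( B], [B → . d *], [C → . B (] }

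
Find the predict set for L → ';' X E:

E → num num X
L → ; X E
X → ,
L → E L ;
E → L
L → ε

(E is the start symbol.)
PREDICT(L → ';' X E) = (FIRST(RHS) \ {ε}) ∪ (FOLLOW(L) if ε ∈ FIRST(RHS), i.e. RHS ⇒* ε)
FIRST(';' X E) = { ';' }
ε ∉ FIRST(';' X E), so FOLLOW(L) is not added.
PREDICT(L → ';' X E) = { ';' }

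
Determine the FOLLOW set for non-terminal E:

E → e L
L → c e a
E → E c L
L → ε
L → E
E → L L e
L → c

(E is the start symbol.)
{ $, 'c', 'e' }

To compute FOLLOW(E), find every occurrence of E on a right-hand side N → α E β: add FIRST(β) \ {ε}, and if β is empty or nullable also add FOLLOW(N). Iterate to a fixed point.

E is the start symbol, so $ ∈ FOLLOW(E).
In E → E c L: E is followed by c L, add FIRST(c L) \ {ε} = { 'c' }
In L → E: E is at the end, add FOLLOW(L)

The FOLLOW sets referred to above (computed the same way, to a fixed point):
  FOLLOW(L) = { $, 'c', 'e' }

Taking the union: FOLLOW(E) = { $, 'c', 'e' }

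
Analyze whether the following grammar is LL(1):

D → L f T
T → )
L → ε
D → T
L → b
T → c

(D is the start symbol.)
A grammar is LL(1) if for each non-terminal N with multiple productions, the predict sets of those productions are pairwise disjoint, where PREDICT(N → α) = (FIRST(α) \ {ε}) ∪ (FOLLOW(N) if α ⇒* ε).

Relevant sets:
  FIRST(L) = { 'b', ε }
  FIRST(T) = { ')', 'c' }
  FOLLOW(L) = { 'f' }

For D:
  PREDICT(D → L f T) = { 'b', 'f' }
  PREDICT(D → T) = { ')', 'c' }
For T:
  PREDICT(T → ')') = { ')' }
  PREDICT(T → c) = { 'c' }
For L:
  PREDICT(L → ε) = { 'f' }
  PREDICT(L → b) = { 'b' }

All predict sets are disjoint. The grammar IS LL(1).

Answer: Yes, the grammar is LL(1).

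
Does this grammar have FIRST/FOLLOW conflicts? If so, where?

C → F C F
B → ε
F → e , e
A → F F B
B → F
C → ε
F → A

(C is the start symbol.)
A FIRST/FOLLOW conflict occurs when a non-terminal N has a nullable alternative N → β (β ⇒* ε) and another alternative N → α with FIRST(α) ∩ FOLLOW(N) ≠ ∅: on such a lookahead the parser cannot decide between expanding α and letting N vanish via β.

Nullable non-terminals: B, C.
FIRST sets used below: FIRST(F) = { 'e' }

B: nullable alternative(s) B → ε; FOLLOW(B) = { $, 'e' }
  B → ε: FIRST \ {ε} = { } — this is the only nullable alternative, skip
  B → F: FIRST \ {ε} = { 'e' } — overlaps FOLLOW(B) on { 'e' }: CONFLICT

C: nullable alternative(s) C → ε; FOLLOW(C) = { $, 'e' }
  C → F C F: FIRST \ {ε} = { 'e' } — overlaps FOLLOW(C) on { 'e' }: CONFLICT
  C → ε: FIRST \ {ε} = { } — this is the only nullable alternative, skip

A, F have no nullable alternative, so no FIRST/FOLLOW check is needed there.

So the grammar has 2 FIRST/FOLLOW conflicts (marked CONFLICT above).

Answer: Yes. C → F C F with FOLLOW(C) on { 'e' }; B → F with FOLLOW(B) on { 'e' }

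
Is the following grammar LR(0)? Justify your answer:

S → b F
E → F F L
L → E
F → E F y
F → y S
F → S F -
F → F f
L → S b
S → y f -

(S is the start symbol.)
A grammar is LR(0) if no state in the canonical LR(0) collection has:
  - both a shift item (dot before a terminal) and a complete item (shift-reduce conflict), or
  - two or more complete items (reduce-reduce conflict; the accept item [S' → S .] counts as a complete item here).

Augment with S' → S and build the canonical LR(0) collection (I0 = CLOSURE({[S' → . S]}), then GOTO on every symbol after a dot until no new states appear). It has 21 states:
  I0: { [S → . b F], [S → . y f -], [S' → . S] }  — shift
  I1: { [S' → S .] }  — accept
  I2: { [E → . F F L], [F → . E F y], [F → . F f], [F → . S F -], [F → . y S], [S → . b F], [S → . y f -], [S → b . F] }  — shift
  I3: { [S → y . f -] }  — shift
  I4: { [S → y f . -] }  — shift
  I5: { [S → y f - .] }  — reduce
  I6: { [E → . F F L], [F → . E F y], [F → . F f], [F → . S F -], [F → . y S], [F → E . F y], [S → . b F], [S → . y f -] }  — shift
  I7: { [E → . F F L], [E → F . F L], [F → . E F y], [F → . F f], [F → . S F -], [F → . y S], [F → F . f], [S → . b F], [S → . y f -], [S → b F .] }  — shift, reduce
  I8: { [E → . F F L], [F → . E F y], [F → . F f], [F → . S F -], [F → . y S], [F → S . F -], [S → . b F], [S → . y f -] }  — shift
  I9: { [F → y . S], [S → . b F], [S → . y f -], [S → y . f -] }  — shift
  I10: { [F → y S .] }  — reduce
  I11: { [E → . F F L], [E → F . F L], [F → . E F y], [F → . F f], [F → . S F -], [F → . y S], [F → F . f], [F → S F . -], [S → . b F], [S → . y f -] }  — shift
  I12: { [F → S F - .] }  — reduce
  I13: { [E → . F F L], [E → F . F L], [E → F F . L], [F → . E F y], [F → . F f], [F → . S F -], [F → . y S], [F → F . f], [L → . E], [L → . S b], [S → . b F], [S → . y f -] }  — shift
  I14: { [F → F f .] }  — reduce
  I15: { [E → . F F L], [F → . E F y], [F → . F f], [F → . S F -], [F → . y S], [F → E . F y], [L → E .], [S → . b F], [S → . y f -] }  — shift, reduce
  I16: { [E → F F L .] }  — reduce
  I17: { [E → . F F L], [F → . E F y], [F → . F f], [F → . S F -], [F → . y S], [F → S . F -], [L → S . b], [S → . b F], [S → . y f -] }  — shift
  I18: { [E → . F F L], [F → . E F y], [F → . F f], [F → . S F -], [F → . y S], [L → S b .], [S → . b F], [S → . y f -], [S → b . F] }  — shift, reduce
  I19: { [E → . F F L], [E → F . F L], [F → . E F y], [F → . F f], [F → . S F -], [F → . y S], [F → E F . y], [F → F . f], [S → . b F], [S → . y f -] }  — shift
  I20: { [F → E F y .], [F → y . S], [S → . b F], [S → . y f -], [S → y . f -] }  — shift, reduce

Conflict in state I7:
  Shift-reduce conflict between [S → b F .] and [F → F . f]
So the grammar is NOT LR(0).

Answer: No. Shift-reduce conflict between [S → b F .] and [F → F . f]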